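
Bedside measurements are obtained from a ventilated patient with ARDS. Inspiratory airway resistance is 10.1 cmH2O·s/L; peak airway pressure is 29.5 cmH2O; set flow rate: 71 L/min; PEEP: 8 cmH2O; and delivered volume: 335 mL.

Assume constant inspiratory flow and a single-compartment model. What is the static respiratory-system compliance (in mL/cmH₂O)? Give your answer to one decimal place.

35.1

Flow: 71 L/min ÷ 60 = 1.1833 L/s.
Equation of motion (constant flow): PIP = Vt/C + R·V̇ + PEEP.
Vt/C = PIP − R·V̇ − PEEP = 29.5 − 10.1×1.1833 − 8 = 29.5 − 11.951 − 8 = 9.549 cmH2O.
C = Vt / 9.549 = 335 / 9.549 = 35.082 mL/cmH2O.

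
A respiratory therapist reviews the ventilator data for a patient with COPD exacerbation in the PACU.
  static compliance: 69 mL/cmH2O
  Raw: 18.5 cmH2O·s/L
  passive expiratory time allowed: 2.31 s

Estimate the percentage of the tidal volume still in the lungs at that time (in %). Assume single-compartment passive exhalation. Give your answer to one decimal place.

16.4

τ = R × C = 18.5 × 69 mL/cmH2O = 18.5 × 0.069 L/cmH2O = 1.277 s.
Passive exhalation: V(t)/V₀ = e^(−t/τ) = e^(−2.31/1.277) = 0.1638.
Fraction remaining = 0.1638 → 16.38%.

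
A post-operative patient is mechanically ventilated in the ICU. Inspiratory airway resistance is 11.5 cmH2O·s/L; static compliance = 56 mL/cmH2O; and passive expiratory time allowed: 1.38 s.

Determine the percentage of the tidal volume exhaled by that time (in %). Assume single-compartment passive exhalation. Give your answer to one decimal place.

τ = R × C = 11.5 × 56 mL/cmH2O = 11.5 × 0.056 L/cmH2O = 0.644 s.
Passive exhalation: V(t)/V₀ = e^(−t/τ) = e^(−1.38/0.644) = 0.1173.
Fraction exhaled = 1 − 0.1173 = 0.8827 → 88.27%.

88.3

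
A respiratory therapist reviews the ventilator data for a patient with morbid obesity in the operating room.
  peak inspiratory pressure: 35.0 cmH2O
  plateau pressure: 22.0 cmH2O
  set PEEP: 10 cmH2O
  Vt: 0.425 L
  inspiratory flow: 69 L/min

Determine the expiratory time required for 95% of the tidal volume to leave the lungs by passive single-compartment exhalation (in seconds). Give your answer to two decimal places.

Flow: 69 L/min ÷ 60 = 1.15 L/s.
R = (PIP − Pplat)/V̇ = (35.0 − 22.0) / 1.15 = 13.0/1.15 = 11.304 cmH2O·s/L.
C = Vt/(Pplat − PEEP) = 425.0 / (22.0 − 10) = 425.0/12.0 = 35.417 mL/cmH2O.
τ = R × C = 11.304 × 0.03542 L/cmH2O = 0.4004 s.
t = −τ·ln(1 − 0.95) = −0.4004·ln(0.05) = 1.199 s.

1.20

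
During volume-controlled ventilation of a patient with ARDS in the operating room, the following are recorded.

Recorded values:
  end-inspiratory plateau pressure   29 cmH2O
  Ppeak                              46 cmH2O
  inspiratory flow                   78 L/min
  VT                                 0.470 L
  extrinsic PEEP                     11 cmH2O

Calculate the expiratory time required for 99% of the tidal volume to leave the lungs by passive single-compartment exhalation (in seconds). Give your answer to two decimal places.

1.57

Flow: 78 L/min ÷ 60 = 1.3 L/s.
R = (PIP − Pplat)/V̇ = (46 − 29) / 1.3 = 17.0/1.3 = 13.077 cmH2O·s/L.
C = Vt/(Pplat − PEEP) = 470.0 / (29 − 11) = 470.0/18.0 = 26.111 mL/cmH2O.
τ = R × C = 13.077 × 0.02611 L/cmH2O = 0.3414 s.
t = −τ·ln(1 − 0.99) = −0.3414·ln(0.01) = 1.572 s.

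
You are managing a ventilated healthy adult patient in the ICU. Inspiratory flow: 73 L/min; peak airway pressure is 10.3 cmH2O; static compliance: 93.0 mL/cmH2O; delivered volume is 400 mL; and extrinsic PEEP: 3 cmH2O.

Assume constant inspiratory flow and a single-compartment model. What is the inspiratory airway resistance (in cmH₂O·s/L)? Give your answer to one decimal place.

Flow: 73 L/min ÷ 60 = 1.2167 L/s.
Equation of motion (constant flow): PIP = Vt/C + R·V̇ + PEEP.
R·V̇ = PIP − Vt/C − PEEP = 10.3 − 400/93.0 − 3 = 10.3 − 4.301 − 3 = 2.999 cmH2O.
R = 2.999 / 1.2167 = 2.465 cmH2O·s/L.

2.5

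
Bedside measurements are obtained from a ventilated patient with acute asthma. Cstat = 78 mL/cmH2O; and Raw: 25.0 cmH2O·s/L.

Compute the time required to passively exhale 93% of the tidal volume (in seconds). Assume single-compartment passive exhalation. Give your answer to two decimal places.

τ = R × C = 25.0 × 78 mL/cmH2O = 25.0 × 0.078 L/cmH2O = 1.95 s.
Exhaled fraction f = 1 − e^(−t/τ) → t = −τ·ln(1 − f) = −1.95·ln(0.07) = 5.186 s.

5.19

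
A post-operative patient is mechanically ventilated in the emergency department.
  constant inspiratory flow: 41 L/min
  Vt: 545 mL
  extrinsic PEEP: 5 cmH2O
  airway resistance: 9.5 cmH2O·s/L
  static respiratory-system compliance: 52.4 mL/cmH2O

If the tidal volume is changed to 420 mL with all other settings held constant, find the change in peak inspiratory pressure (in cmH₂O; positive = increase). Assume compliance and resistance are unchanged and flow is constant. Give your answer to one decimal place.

-2.4

PIP = Vt/C + R·V̇ + PEEP (constant-flow equation of motion).
Only the elastic term changes: ΔPIP = ΔVt / C = (420 − 545) / 52.4 = -2.385 cmH2O.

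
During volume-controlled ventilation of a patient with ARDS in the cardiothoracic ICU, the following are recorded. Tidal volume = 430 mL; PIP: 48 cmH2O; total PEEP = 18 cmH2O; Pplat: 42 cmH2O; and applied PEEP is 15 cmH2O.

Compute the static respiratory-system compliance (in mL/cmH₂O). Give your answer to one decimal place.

17.9

End-expiratory occlusion gives total PEEP = 18 cmH2O (intrinsic PEEP = 18 − 15 = 3). Use total PEEP for the elastic gradient.
Cstat = Vt / (Pplat − PEEPtotal) = 430 / (42 − 18) = 430 / 24.0 = 17.917 mL/cmH2O.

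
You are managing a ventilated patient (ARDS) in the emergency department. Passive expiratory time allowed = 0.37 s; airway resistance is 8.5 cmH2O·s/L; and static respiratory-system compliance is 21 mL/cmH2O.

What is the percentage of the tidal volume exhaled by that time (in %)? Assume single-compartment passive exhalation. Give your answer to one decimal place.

87.4

τ = R × C = 8.5 × 21 mL/cmH2O = 8.5 × 0.021 L/cmH2O = 0.1785 s.
Passive exhalation: V(t)/V₀ = e^(−t/τ) = e^(−0.37/0.1785) = 0.1258.
Fraction exhaled = 1 − 0.1258 = 0.8742 → 87.42%.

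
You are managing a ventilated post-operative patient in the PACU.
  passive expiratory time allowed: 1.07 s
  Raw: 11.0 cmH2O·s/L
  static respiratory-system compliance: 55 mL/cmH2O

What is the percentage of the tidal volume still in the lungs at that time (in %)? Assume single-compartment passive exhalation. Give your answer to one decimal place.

17.1

τ = R × C = 11.0 × 55 mL/cmH2O = 11.0 × 0.055 L/cmH2O = 0.605 s.
Passive exhalation: V(t)/V₀ = e^(−t/τ) = e^(−1.07/0.605) = 0.1706.
Fraction remaining = 0.1706 → 17.06%.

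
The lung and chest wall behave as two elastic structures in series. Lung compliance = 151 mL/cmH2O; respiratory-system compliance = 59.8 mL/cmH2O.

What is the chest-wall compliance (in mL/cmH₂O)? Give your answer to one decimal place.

99.0

1/Ccw = 1/Crs − 1/CL.
1/Ccw = 1/59.8 − 1/151 = 0.0101.
Ccw = 99.01 mL/cmH2O.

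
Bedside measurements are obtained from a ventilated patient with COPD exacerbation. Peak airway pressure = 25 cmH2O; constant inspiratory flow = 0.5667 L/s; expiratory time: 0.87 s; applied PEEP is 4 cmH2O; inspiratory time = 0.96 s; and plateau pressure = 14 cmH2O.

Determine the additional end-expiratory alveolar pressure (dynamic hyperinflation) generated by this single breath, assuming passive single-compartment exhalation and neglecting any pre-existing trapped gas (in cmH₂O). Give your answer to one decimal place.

4.4

Vt = flow × Ti = 0.5667 L/s × 0.96 s × 1000 mL/L = 544.03 mL.
R = (PIP − Pplat)/V̇ = (25 − 14) / 0.5667 = 11.0/0.5667 = 19.411 cmH2O·s/L.
C = Vt/(Pplat − PEEP) = 544.03 / (14 − 4) = 544.03/10.0 = 54.403 mL/cmH2O.
τ = R × C = 19.411 × 0.0544 L/cmH2O = 1.056 s.
Fraction remaining = e^(−Te/τ) = e^(−0.87/1.056) = 0.4387; trapped volume = 544.03 × 0.4387 = 238.67 mL.
Additional alveolar pressure from trapping ≈ V_trapped / C = 238.67 / 54.403 = 4.387 cmH2O.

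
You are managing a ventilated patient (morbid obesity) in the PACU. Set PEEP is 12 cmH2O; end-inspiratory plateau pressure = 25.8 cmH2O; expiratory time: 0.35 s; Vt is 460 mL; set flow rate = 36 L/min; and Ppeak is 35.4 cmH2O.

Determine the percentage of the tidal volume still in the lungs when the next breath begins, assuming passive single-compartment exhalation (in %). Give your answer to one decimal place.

51.9

Flow: 36 L/min ÷ 60 = 0.6 L/s.
R = (PIP − Pplat)/V̇ = (35.4 − 25.8) / 0.6 = 9.6/0.6 = 16.0 cmH2O·s/L.
C = Vt/(Pplat − PEEP) = 460.0 / (25.8 − 12) = 460.0/13.8 = 33.333 mL/cmH2O.
τ = R × C = 16.0 × 0.03333 L/cmH2O = 0.5333 s.
Fraction remaining at end-expiration = e^(−Te/τ) = e^(−0.35/0.5333) = 0.5188 → 51.88%.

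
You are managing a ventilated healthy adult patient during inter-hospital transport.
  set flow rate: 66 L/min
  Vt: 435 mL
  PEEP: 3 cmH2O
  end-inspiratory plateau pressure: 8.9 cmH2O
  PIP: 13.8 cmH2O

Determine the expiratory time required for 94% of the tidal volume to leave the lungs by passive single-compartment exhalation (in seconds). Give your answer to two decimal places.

Flow: 66 L/min ÷ 60 = 1.1 L/s.
R = (PIP − Pplat)/V̇ = (13.8 − 8.9) / 1.1 = 4.9/1.1 = 4.455 cmH2O·s/L.
C = Vt/(Pplat − PEEP) = 435.0 / (8.9 − 3) = 435.0/5.9 = 73.729 mL/cmH2O.
τ = R × C = 4.455 × 0.07373 L/cmH2O = 0.3285 s.
t = −τ·ln(1 − 0.94) = −0.3285·ln(0.06) = 0.9242 s.

0.92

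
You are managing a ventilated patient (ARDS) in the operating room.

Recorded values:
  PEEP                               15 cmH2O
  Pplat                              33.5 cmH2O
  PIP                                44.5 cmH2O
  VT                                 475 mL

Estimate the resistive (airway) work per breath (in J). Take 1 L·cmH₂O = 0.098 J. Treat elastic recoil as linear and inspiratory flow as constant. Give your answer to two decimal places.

0.51

With constant inspiratory flow the resistive pressure is constant at PIP − Pplat = 44.5 − 33.5 = 11.0 cmH2O, so resistive work = 11.0 × 0.475 = 5.225 L·cmH2O.
× 0.098 J/(L·cmH2O) → 0.5121 J.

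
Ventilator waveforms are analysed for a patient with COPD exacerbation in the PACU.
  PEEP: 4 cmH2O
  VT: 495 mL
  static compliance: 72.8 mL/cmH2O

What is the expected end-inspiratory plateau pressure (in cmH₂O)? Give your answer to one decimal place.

10.8

Pplat = PEEP + Vt / Cstat = 4 + 495 / 72.8 = 4 + 6.799 = 10.799 cmH2O.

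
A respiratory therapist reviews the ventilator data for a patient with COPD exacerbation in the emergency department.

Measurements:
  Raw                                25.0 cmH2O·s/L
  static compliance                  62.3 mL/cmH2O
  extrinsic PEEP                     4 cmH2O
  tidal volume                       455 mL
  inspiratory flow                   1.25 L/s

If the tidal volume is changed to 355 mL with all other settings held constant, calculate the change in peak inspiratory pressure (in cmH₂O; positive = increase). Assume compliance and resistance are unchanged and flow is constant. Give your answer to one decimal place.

-1.6

PIP = Vt/C + R·V̇ + PEEP (constant-flow equation of motion).
Only the elastic term changes: ΔPIP = ΔVt / C = (355 − 455) / 62.3 = -1.605 cmH2O.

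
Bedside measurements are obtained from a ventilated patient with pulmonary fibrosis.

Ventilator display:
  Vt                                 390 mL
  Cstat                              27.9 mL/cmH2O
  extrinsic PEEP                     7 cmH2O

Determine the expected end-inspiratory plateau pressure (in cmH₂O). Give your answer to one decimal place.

Pplat = PEEP + Vt / Cstat = 7 + 390 / 27.9 = 7 + 13.978 = 20.978 cmH2O.

21.0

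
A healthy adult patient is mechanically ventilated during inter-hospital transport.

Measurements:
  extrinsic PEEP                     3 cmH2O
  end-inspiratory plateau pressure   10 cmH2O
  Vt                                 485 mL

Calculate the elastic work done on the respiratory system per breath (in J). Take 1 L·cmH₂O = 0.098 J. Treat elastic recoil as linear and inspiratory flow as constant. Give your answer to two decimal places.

0.17

Elastic work ≈ ½ × (Pplat − PEEP) × Vt = 0.5 × (10 − 3) × 0.485 L = 0.5 × 7.0 × 0.485 = 1.698 L·cmH2O.
× 0.098 J/(L·cmH2O) → 0.1664 J.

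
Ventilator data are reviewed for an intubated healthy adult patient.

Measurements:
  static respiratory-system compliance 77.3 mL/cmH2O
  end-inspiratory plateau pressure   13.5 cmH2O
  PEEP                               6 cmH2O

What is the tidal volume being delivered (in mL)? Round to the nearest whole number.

Vt = Cstat × (Pplat − PEEP) = 77.3 × (13.5 − 6) = 77.3 × 7.5 = 579.75 mL.

580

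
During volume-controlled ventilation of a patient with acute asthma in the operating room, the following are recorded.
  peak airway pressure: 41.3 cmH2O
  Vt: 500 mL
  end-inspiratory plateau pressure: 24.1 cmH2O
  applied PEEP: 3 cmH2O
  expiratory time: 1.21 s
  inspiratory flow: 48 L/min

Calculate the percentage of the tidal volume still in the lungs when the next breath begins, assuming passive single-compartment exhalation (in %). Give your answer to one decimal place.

9.3

Flow: 48 L/min ÷ 60 = 0.8 L/s.
R = (PIP − Pplat)/V̇ = (41.3 − 24.1) / 0.8 = 17.2/0.8 = 21.5 cmH2O·s/L.
C = Vt/(Pplat − PEEP) = 500.0 / (24.1 − 3) = 500.0/21.1 = 23.697 mL/cmH2O.
τ = R × C = 21.5 × 0.0237 L/cmH2O = 0.5096 s.
Fraction remaining at end-expiration = e^(−Te/τ) = e^(−1.21/0.5096) = 0.09307 → 9.307%.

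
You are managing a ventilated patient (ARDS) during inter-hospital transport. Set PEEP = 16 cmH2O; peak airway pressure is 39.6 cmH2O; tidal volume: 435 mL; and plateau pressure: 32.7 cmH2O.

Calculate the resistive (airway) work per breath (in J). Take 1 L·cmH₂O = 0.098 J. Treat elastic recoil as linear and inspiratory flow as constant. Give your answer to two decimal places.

0.29

With constant inspiratory flow the resistive pressure is constant at PIP − Pplat = 39.6 − 32.7 = 6.9 cmH2O, so resistive work = 6.9 × 0.435 = 3.002 L·cmH2O.
× 0.098 J/(L·cmH2O) → 0.2942 J.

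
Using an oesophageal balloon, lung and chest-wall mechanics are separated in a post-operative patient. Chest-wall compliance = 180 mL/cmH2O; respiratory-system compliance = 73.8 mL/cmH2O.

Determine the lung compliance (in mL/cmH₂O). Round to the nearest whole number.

1/CL = 1/Crs − 1/Ccw.
1/CL = 1/73.8 − 1/180 = 0.007995.
CL = 125.08 mL/cmH2O.

125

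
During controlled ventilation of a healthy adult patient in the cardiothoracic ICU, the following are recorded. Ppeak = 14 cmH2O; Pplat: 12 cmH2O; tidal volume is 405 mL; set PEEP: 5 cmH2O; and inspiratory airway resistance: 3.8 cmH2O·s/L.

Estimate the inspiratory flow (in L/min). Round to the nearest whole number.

flow = (PIP − Pplat) / Raw = (14 − 12) / 3.8 = 0.5263 L/s × 60 = 31.578 L/min.

32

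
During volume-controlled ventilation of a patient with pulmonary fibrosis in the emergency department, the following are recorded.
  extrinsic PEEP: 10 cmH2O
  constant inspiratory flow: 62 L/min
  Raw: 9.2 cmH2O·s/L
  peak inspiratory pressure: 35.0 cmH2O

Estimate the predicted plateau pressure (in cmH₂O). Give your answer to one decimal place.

Flow: 62 L/min ÷ 60 = 1.0333 L/s.
Pplat = PIP − Raw × flow = 35.0 − 9.2 × 1.0333 = 35.0 − 9.506 = 25.494 cmH2O.

25.5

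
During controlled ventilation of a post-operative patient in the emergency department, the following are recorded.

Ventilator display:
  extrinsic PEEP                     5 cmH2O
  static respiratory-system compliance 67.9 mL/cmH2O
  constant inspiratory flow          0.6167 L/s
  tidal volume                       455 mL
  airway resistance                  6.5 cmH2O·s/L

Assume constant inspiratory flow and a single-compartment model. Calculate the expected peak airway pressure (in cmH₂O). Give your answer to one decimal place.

15.7

Equation of motion (constant flow): PIP = Vt/C + R·V̇ + PEEP.
PIP = 455/67.9 + 6.5×0.6167 + 5 = 6.701 + 4.009 + 5 = 15.71 cmH2O.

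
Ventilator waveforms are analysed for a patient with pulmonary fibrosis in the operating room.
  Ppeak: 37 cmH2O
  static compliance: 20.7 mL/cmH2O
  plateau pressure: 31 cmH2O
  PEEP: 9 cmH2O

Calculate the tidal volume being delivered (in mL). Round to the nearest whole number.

455

Vt = Cstat × (Pplat − PEEP) = 20.7 × (31 − 9) = 20.7 × 22.0 = 455.4 mL.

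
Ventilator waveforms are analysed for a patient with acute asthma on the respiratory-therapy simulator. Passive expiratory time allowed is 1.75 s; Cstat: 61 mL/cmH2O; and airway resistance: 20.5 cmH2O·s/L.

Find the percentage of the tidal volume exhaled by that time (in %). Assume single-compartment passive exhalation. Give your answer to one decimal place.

τ = R × C = 20.5 × 61 mL/cmH2O = 20.5 × 0.061 L/cmH2O = 1.251 s.
Passive exhalation: V(t)/V₀ = e^(−t/τ) = e^(−1.75/1.251) = 0.2469.
Fraction exhaled = 1 − 0.2469 = 0.7531 → 75.31%.

75.3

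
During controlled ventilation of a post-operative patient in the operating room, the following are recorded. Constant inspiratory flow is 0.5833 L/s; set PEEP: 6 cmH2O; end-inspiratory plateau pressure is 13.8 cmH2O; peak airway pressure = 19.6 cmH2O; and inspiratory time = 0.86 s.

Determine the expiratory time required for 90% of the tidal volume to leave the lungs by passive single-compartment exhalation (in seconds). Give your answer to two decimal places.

1.47

Vt = flow × Ti = 0.5833 L/s × 0.86 s × 1000 mL/L = 501.64 mL.
R = (PIP − Pplat)/V̇ = (19.6 − 13.8) / 0.5833 = 5.8/0.5833 = 9.943 cmH2O·s/L.
C = Vt/(Pplat − PEEP) = 501.64 / (13.8 − 6) = 501.64/7.8 = 64.313 mL/cmH2O.
τ = R × C = 9.943 × 0.06431 L/cmH2O = 0.6394 s.
t = −τ·ln(1 − 0.90) = −0.6394·ln(0.1) = 1.472 s.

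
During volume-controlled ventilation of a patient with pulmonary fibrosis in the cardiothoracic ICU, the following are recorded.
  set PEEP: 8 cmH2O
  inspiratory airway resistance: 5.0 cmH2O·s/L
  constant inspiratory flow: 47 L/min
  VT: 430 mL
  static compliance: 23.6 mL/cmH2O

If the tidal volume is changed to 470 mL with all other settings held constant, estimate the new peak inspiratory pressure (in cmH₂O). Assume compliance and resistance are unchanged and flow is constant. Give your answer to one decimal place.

Flow: 47 L/min ÷ 60 = 0.7833 L/s.
PIP = Vt/C + R·V̇ + PEEP (constant-flow equation of motion).
Only the elastic term changes: ΔPIP = ΔVt / C = (470 − 430) / 23.6 = 1.695 cmH2O.
Original PIP = 430/23.6 + 5.0×0.7833 + 8 = 30.137 cmH2O; new PIP = 30.137 + (1.695) = 31.832 cmH2O.

31.8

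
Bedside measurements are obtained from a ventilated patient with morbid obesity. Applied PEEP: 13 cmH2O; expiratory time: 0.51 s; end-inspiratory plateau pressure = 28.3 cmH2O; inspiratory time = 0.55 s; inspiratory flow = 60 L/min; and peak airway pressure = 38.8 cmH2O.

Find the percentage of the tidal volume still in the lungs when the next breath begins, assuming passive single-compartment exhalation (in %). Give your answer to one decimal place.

25.9

Flow: 60 L/min ÷ 60 = 1 L/s.
Vt = flow × Ti = 1 L/s × 0.55 s × 1000 mL/L = 550.0 mL.
R = (PIP − Pplat)/V̇ = (38.8 − 28.3) / 1 = 10.5/1 = 10.5 cmH2O·s/L.
C = Vt/(Pplat − PEEP) = 550.0 / (28.3 − 13) = 550.0/15.3 = 35.948 mL/cmH2O.
τ = R × C = 10.5 × 0.03595 L/cmH2O = 0.3775 s.
Fraction remaining at end-expiration = e^(−Te/τ) = e^(−0.51/0.3775) = 0.259 → 25.9%.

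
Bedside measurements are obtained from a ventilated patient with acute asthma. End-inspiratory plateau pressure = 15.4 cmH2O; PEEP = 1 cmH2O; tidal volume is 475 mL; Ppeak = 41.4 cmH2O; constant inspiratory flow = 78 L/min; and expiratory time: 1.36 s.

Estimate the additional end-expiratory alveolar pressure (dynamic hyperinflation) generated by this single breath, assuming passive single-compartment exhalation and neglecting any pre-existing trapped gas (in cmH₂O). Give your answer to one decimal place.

Flow: 78 L/min ÷ 60 = 1.3 L/s.
R = (PIP − Pplat)/V̇ = (41.4 − 15.4) / 1.3 = 26.0/1.3 = 20.0 cmH2O·s/L.
C = Vt/(Pplat − PEEP) = 475.0 / (15.4 − 1) = 475.0/14.4 = 32.986 mL/cmH2O.
τ = R × C = 20.0 × 0.03299 L/cmH2O = 0.6598 s.
Fraction remaining = e^(−Te/τ) = e^(−1.36/0.6598) = 0.1273; trapped volume = 475.0 × 0.1273 = 60.468 mL.
Additional alveolar pressure from trapping ≈ V_trapped / C = 60.468 / 32.986 = 1.833 cmH2O.

1.8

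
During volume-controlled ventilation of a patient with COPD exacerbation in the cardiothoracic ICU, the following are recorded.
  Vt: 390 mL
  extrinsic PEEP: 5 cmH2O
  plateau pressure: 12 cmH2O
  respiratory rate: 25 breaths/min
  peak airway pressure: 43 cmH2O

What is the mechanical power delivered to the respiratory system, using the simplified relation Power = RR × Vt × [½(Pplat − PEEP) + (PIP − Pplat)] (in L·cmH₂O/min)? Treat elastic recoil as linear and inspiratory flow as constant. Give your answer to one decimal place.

336.4

Per-breath work = Vt × [½(Pplat−PEEP) + (PIP−Pplat)] = 0.390 × [0.5×7.0 + 31.0] = 0.390 × 34.5 = 13.455 L·cmH2O.
Power = 25 × 13.455 = 336.38 L·cmH2O/min.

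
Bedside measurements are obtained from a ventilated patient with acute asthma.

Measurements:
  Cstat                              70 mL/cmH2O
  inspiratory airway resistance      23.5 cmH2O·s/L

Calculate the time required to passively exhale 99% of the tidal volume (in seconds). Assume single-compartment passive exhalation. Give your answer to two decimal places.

7.58

τ = R × C = 23.5 × 70 mL/cmH2O = 23.5 × 0.070 L/cmH2O = 1.645 s.
Exhaled fraction f = 1 − e^(−t/τ) → t = −τ·ln(1 − f) = −1.645·ln(0.01) = 7.576 s.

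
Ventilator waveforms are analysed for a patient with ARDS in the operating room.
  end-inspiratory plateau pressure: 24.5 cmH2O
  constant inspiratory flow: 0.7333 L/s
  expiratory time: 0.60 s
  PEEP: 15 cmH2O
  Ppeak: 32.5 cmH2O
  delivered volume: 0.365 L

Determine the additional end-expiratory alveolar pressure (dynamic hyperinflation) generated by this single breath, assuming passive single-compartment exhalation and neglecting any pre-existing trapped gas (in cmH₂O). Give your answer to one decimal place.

2.3

R = (PIP − Pplat)/V̇ = (32.5 − 24.5) / 0.7333 = 8.0/0.7333 = 10.91 cmH2O·s/L.
C = Vt/(Pplat − PEEP) = 365.0 / (24.5 − 15) = 365.0/9.5 = 38.421 mL/cmH2O.
τ = R × C = 10.91 × 0.03842 L/cmH2O = 0.4192 s.
Fraction remaining = e^(−Te/τ) = e^(−0.60/0.4192) = 0.239; trapped volume = 365.0 × 0.239 = 87.235 mL.
Additional alveolar pressure from trapping ≈ V_trapped / C = 87.235 / 38.421 = 2.271 cmH2O.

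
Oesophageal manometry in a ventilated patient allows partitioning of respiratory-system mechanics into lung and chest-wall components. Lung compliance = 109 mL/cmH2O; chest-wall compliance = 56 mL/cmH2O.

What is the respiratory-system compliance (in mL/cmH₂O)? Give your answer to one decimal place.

Lung and chest wall are elastances in series: 1/Crs = 1/CL + 1/Ccw.
1/Crs = 1/109 + 1/56 = 0.02703.
Crs = 36.996 mL/cmH2O.

37.0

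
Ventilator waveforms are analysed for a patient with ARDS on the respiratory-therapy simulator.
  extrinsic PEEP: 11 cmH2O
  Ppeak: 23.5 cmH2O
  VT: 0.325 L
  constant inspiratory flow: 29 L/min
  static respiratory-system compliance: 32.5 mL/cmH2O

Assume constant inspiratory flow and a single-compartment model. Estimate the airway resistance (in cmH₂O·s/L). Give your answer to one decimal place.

5.2

Flow: 29 L/min ÷ 60 = 0.4833 L/s.
Equation of motion (constant flow): PIP = Vt/C + R·V̇ + PEEP.
R·V̇ = PIP − Vt/C − PEEP = 23.5 − 325/32.5 − 11 = 23.5 − 10.0 − 11 = 2.5 cmH2O.
R = 2.5 / 0.4833 = 5.173 cmH2O·s/L.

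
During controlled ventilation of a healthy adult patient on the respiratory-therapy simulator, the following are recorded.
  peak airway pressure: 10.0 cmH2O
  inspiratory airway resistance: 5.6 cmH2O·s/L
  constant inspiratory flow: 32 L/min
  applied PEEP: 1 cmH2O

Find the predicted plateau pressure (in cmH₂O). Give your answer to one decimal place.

Flow: 32 L/min ÷ 60 = 0.5333 L/s.
Pplat = PIP − Raw × flow = 10.0 − 5.6 × 0.5333 = 10.0 − 2.986 = 7.014 cmH2O.

7.0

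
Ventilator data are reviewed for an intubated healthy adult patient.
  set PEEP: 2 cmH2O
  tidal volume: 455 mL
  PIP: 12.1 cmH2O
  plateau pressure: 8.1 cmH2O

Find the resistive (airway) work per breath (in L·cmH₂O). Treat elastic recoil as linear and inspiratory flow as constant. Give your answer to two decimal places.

1.82

With constant inspiratory flow the resistive pressure is constant at PIP − Pplat = 12.1 − 8.1 = 4.0 cmH2O, so resistive work = 4.0 × 0.455 = 1.82 L·cmH2O.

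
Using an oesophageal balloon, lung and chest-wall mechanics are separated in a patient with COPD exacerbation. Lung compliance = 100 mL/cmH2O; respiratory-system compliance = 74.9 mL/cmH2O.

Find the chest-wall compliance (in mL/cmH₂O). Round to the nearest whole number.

298

1/Ccw = 1/Crs − 1/CL.
1/Ccw = 1/74.9 − 1/100 = 0.003351.
Ccw = 298.42 mL/cmH2O.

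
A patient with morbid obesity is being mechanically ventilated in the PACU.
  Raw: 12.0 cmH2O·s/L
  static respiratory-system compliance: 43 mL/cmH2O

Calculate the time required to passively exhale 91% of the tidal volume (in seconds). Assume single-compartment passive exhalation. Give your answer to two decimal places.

τ = R × C = 12.0 × 43 mL/cmH2O = 12.0 × 0.043 L/cmH2O = 0.516 s.
Exhaled fraction f = 1 − e^(−t/τ) → t = −τ·ln(1 − f) = −0.516·ln(0.09) = 1.242 s.

1.24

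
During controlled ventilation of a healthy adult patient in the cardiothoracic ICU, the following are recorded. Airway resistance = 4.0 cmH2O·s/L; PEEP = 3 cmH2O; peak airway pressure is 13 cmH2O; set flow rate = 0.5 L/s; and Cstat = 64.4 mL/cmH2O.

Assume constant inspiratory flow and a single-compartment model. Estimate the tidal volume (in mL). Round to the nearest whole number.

Equation of motion (constant flow): PIP = Vt/C + R·V̇ + PEEP.
Vt/C = PIP − R·V̇ − PEEP = 13 − 2.0 − 3 = 8.0 cmH2O.
Vt = C × 8.0 = 64.4 × 8.0 = 515.2 mL.

515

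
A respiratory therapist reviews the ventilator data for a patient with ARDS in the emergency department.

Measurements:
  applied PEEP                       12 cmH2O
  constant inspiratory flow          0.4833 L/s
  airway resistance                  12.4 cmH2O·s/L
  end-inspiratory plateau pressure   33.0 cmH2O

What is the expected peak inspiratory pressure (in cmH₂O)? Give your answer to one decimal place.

39.0

PIP = Pplat + Raw × flow = 33.0 + 12.4 × 0.4833 = 33.0 + 5.993 = 38.993 cmH2O.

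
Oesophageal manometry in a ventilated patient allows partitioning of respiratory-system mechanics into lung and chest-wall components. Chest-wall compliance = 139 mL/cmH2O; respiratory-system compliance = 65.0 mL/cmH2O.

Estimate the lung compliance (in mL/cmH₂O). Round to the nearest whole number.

122

1/CL = 1/Crs − 1/Ccw.
1/CL = 1/65.0 − 1/139 = 0.00819.
CL = 122.1 mL/cmH2O.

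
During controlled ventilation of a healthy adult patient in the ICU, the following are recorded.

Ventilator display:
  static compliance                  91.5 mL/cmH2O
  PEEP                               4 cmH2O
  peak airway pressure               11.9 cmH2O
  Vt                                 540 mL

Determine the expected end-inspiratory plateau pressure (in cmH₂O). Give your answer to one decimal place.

Pplat = PEEP + Vt / Cstat = 4 + 540 / 91.5 = 4 + 5.902 = 9.902 cmH2O.

9.9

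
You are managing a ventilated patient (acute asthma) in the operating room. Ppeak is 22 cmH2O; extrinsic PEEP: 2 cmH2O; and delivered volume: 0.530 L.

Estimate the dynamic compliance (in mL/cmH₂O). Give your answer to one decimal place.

Dynamic compliance = Vt / (PIP − PEEP) = 530 / (22 − 2) = 530 / 20.0 = 26.5 mL/cmH2O.

26.5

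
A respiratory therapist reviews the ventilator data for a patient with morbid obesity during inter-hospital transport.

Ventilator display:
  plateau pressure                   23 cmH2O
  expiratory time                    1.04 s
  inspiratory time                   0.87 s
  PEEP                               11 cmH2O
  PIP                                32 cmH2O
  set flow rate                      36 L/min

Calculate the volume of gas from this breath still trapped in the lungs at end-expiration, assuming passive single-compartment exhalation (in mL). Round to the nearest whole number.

106

Flow: 36 L/min ÷ 60 = 0.6 L/s.
Vt = flow × Ti = 0.6 L/s × 0.87 s × 1000 mL/L = 522.0 mL.
R = (PIP − Pplat)/V̇ = (32 − 23) / 0.6 = 9.0/0.6 = 15.0 cmH2O·s/L.
C = Vt/(Pplat − PEEP) = 522.0 / (23 − 11) = 522.0/12.0 = 43.5 mL/cmH2O.
τ = R × C = 15.0 × 0.0435 L/cmH2O = 0.6525 s.
Fraction remaining = e^(−Te/τ) = e^(−1.04/0.6525) = 0.2031.
Trapped volume = 522.0 × 0.2031 = 106.02 mL.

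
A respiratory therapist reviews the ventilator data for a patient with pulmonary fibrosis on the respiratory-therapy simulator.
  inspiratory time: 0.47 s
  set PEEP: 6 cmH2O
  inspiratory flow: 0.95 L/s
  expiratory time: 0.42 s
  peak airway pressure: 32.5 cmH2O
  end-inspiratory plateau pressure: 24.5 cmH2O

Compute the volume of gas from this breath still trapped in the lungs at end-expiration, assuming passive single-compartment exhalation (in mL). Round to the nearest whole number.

57

Vt = flow × Ti = 0.95 L/s × 0.47 s × 1000 mL/L = 446.5 mL.
R = (PIP − Pplat)/V̇ = (32.5 − 24.5) / 0.95 = 8.0/0.95 = 8.421 cmH2O·s/L.
C = Vt/(Pplat − PEEP) = 446.5 / (24.5 − 6) = 446.5/18.5 = 24.135 mL/cmH2O.
τ = R × C = 8.421 × 0.02414 L/cmH2O = 0.2033 s.
Fraction remaining = e^(−Te/τ) = e^(−0.42/0.2033) = 0.1267.
Trapped volume = 446.5 × 0.1267 = 56.572 mL.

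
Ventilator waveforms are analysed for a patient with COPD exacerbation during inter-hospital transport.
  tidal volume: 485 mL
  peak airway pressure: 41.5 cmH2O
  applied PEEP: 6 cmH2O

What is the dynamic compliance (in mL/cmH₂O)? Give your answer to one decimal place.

Dynamic compliance = Vt / (PIP − PEEP) = 485 / (41.5 − 6) = 485 / 35.5 = 13.662 mL/cmH2O.

13.7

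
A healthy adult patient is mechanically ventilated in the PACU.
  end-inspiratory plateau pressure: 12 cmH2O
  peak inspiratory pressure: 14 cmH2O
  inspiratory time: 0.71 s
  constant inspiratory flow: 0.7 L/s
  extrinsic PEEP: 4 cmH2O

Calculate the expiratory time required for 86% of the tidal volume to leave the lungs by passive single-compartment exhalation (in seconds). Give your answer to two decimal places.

Vt = flow × Ti = 0.7 L/s × 0.71 s × 1000 mL/L = 497.0 mL.
R = (PIP − Pplat)/V̇ = (14 − 12) / 0.7 = 2.0/0.7 = 2.857 cmH2O·s/L.
C = Vt/(Pplat − PEEP) = 497.0 / (12 − 4) = 497.0/8.0 = 62.125 mL/cmH2O.
τ = R × C = 2.857 × 0.06213 L/cmH2O = 0.1775 s.
t = −τ·ln(1 − 0.86) = −0.1775·ln(0.14) = 0.349 s.

0.35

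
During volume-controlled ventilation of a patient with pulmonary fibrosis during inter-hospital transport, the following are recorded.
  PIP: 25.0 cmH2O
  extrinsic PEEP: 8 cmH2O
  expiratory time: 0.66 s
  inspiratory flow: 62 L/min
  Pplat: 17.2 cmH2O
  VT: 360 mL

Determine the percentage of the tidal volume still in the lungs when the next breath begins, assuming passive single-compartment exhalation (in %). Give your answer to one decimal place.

10.7

Flow: 62 L/min ÷ 60 = 1.0333 L/s.
R = (PIP − Pplat)/V̇ = (25.0 − 17.2) / 1.0333 = 7.8/1.0333 = 7.549 cmH2O·s/L.
C = Vt/(Pplat − PEEP) = 360.0 / (17.2 − 8) = 360.0/9.2 = 39.13 mL/cmH2O.
τ = R × C = 7.549 × 0.03913 L/cmH2O = 0.2954 s.
Fraction remaining at end-expiration = e^(−Te/τ) = e^(−0.66/0.2954) = 0.1071 → 10.71%.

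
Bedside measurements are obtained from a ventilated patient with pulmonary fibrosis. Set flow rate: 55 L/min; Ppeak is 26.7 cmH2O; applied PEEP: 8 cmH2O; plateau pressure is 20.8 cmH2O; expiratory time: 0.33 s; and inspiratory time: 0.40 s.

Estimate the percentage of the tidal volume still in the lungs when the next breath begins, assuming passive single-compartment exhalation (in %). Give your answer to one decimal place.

16.7

Flow: 55 L/min ÷ 60 = 0.9167 L/s.
Vt = flow × Ti = 0.9167 L/s × 0.40 s × 1000 mL/L = 366.68 mL.
R = (PIP − Pplat)/V̇ = (26.7 − 20.8) / 0.9167 = 5.9/0.9167 = 6.436 cmH2O·s/L.
C = Vt/(Pplat − PEEP) = 366.68 / (20.8 − 8) = 366.68/12.8 = 28.647 mL/cmH2O.
τ = R × C = 6.436 × 0.02865 L/cmH2O = 0.1844 s.
Fraction remaining at end-expiration = e^(−Te/τ) = e^(−0.33/0.1844) = 0.167 → 16.7%.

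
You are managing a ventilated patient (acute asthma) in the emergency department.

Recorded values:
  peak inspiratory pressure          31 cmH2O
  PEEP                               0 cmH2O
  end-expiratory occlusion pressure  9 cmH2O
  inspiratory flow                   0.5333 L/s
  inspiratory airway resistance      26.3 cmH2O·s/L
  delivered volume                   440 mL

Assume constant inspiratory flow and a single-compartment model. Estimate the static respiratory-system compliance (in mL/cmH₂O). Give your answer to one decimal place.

55.2

Total PEEP = 9 cmH2O (set 0 + intrinsic 9); this is the baseline alveolar pressure.
Equation of motion (constant flow): PIP = Vt/C + R·V̇ + PEEP.
Vt/C = PIP − R·V̇ − PEEP = 31 − 26.3×0.5333 − 9 = 31 − 14.026 − 9 = 7.974 cmH2O.
C = Vt / 7.974 = 440 / 7.974 = 55.179 mL/cmH2O.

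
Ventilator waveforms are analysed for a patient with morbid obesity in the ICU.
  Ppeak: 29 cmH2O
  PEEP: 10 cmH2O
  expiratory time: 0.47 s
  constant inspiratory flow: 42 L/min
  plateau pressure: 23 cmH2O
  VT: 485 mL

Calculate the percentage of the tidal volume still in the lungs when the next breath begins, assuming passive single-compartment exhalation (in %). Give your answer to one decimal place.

Flow: 42 L/min ÷ 60 = 0.7 L/s.
R = (PIP − Pplat)/V̇ = (29 − 23) / 0.7 = 6.0/0.7 = 8.571 cmH2O·s/L.
C = Vt/(Pplat − PEEP) = 485.0 / (23 − 10) = 485.0/13.0 = 37.308 mL/cmH2O.
τ = R × C = 8.571 × 0.03731 L/cmH2O = 0.3198 s.
Fraction remaining at end-expiration = e^(−Te/τ) = e^(−0.47/0.3198) = 0.23 → 23.0%.

23.0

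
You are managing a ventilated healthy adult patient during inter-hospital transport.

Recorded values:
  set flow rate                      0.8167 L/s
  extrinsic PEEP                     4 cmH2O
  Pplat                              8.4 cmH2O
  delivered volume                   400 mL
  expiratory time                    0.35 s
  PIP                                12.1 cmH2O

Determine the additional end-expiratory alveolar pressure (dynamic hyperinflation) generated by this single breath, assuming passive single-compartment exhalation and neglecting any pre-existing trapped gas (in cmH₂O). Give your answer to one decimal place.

1.9

R = (PIP − Pplat)/V̇ = (12.1 − 8.4) / 0.8167 = 3.7/0.8167 = 4.53 cmH2O·s/L.
C = Vt/(Pplat − PEEP) = 400.0 / (8.4 − 4) = 400.0/4.4 = 90.909 mL/cmH2O.
τ = R × C = 4.53 × 0.09091 L/cmH2O = 0.4118 s.
Fraction remaining = e^(−Te/τ) = e^(−0.35/0.4118) = 0.4274; trapped volume = 400.0 × 0.4274 = 170.96 mL.
Additional alveolar pressure from trapping ≈ V_trapped / C = 170.96 / 90.909 = 1.881 cmH2O.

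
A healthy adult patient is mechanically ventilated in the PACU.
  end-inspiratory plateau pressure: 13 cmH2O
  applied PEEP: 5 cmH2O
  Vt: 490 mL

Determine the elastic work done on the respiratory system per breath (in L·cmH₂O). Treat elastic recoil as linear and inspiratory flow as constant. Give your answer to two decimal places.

Elastic work ≈ ½ × (Pplat − PEEP) × Vt = 0.5 × (13 − 5) × 0.490 L = 0.5 × 8.0 × 0.490 = 1.96 L·cmH2O.

1.96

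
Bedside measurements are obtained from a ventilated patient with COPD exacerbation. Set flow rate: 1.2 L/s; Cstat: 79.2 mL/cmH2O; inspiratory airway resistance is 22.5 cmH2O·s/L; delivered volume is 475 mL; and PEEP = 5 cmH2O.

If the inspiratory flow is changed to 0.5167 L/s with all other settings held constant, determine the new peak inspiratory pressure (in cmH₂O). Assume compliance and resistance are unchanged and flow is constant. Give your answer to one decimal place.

PIP = Vt/C + R·V̇ + PEEP (constant-flow equation of motion).
Only the resistive term changes: ΔPIP = R × ΔV̇ = 22.5 × (0.5167 − 1.2) = 22.5 × -0.6833 = -15.374 cmH2O.
Original PIP = 475/79.2 + 22.5×1.2 + 5 = 37.997 cmH2O; new PIP = 37.997 + (-15.374) = 22.623 cmH2O.

22.6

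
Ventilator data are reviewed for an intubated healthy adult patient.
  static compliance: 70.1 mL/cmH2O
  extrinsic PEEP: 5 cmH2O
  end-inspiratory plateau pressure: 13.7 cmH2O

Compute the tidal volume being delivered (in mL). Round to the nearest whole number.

Vt = Cstat × (Pplat − PEEP) = 70.1 × (13.7 − 5) = 70.1 × 8.7 = 609.87 mL.

610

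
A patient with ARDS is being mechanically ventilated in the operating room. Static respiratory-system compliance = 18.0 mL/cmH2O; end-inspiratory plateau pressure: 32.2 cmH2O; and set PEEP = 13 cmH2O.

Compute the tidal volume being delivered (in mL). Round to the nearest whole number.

Vt = Cstat × (Pplat − PEEP) = 18.0 × (32.2 − 13) = 18.0 × 19.2 = 345.6 mL.

346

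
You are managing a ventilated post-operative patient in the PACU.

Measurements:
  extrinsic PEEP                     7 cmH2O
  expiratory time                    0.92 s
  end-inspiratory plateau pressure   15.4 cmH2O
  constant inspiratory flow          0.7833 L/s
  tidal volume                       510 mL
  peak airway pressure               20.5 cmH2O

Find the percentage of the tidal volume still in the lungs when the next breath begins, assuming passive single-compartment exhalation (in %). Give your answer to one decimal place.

R = (PIP − Pplat)/V̇ = (20.5 − 15.4) / 0.7833 = 5.1/0.7833 = 6.511 cmH2O·s/L.
C = Vt/(Pplat − PEEP) = 510.0 / (15.4 − 7) = 510.0/8.4 = 60.714 mL/cmH2O.
τ = R × C = 6.511 × 0.06071 L/cmH2O = 0.3953 s.
Fraction remaining at end-expiration = e^(−Te/τ) = e^(−0.92/0.3953) = 0.09755 → 9.755%.

9.8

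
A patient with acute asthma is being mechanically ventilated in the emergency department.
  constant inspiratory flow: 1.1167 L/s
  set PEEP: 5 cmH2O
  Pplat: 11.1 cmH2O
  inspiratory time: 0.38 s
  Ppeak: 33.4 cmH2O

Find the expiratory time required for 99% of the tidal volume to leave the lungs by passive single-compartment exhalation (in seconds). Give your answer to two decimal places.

Vt = flow × Ti = 1.1167 L/s × 0.38 s × 1000 mL/L = 424.35 mL.
R = (PIP − Pplat)/V̇ = (33.4 − 11.1) / 1.1167 = 22.3/1.1167 = 19.97 cmH2O·s/L.
C = Vt/(Pplat − PEEP) = 424.35 / (11.1 − 5) = 424.35/6.1 = 69.566 mL/cmH2O.
τ = R × C = 19.97 × 0.06957 L/cmH2O = 1.389 s.
t = −τ·ln(1 − 0.99) = −1.389·ln(0.01) = 6.397 s.

6.40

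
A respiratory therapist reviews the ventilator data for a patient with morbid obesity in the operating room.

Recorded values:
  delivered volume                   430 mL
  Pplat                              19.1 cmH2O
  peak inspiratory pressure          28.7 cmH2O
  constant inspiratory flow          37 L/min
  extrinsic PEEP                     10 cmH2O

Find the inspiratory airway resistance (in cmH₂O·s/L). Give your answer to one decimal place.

Flow: 37 L/min ÷ 60 = 0.6167 L/s.
Raw = (PIP − Pplat) / flow = (28.7 − 19.1) / 0.6167 = 9.6 / 0.6167 = 15.567 cmH2O·s/L.

15.6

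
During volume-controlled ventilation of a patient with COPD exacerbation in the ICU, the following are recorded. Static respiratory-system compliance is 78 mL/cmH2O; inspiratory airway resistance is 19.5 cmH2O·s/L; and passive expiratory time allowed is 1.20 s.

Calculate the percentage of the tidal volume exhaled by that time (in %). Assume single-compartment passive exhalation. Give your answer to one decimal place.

τ = R × C = 19.5 × 78 mL/cmH2O = 19.5 × 0.078 L/cmH2O = 1.521 s.
Passive exhalation: V(t)/V₀ = e^(−t/τ) = e^(−1.20/1.521) = 0.4543.
Fraction exhaled = 1 − 0.4543 = 0.5457 → 54.57%.

54.6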